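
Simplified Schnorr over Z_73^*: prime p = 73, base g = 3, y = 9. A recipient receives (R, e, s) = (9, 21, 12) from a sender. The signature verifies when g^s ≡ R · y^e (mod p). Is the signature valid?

g^s mod p:
3^2 = 9
3^4 ≡ 9^2 = 81 ≡ 8
3^8 ≡ 8^2 = 64
12 = 8 + 4, so 3^12 ≡ 64·8 ≡ 1 (mod 73)
R · y^e mod p:
9^2 = 81 ≡ 8
9^4 ≡ 8^2 = 64
9^8 ≡ 64^2 = 4096 ≡ 8
9^16 ≡ 8^2 = 64
21 = 16 + 4 + 1, so 9^21 ≡ 64·64·9 ≡ 72 (mod 73)
9·72 = 648 ≡ 64 (mod 73)
1 ≠ 64; the check fails.

invalid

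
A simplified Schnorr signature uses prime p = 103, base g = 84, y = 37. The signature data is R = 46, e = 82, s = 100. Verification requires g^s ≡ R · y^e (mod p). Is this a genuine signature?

g^s mod p:
84^2 = 7056 ≡ 52
84^4 ≡ 52^2 = 2704 ≡ 26
84^8 ≡ 26^2 = 676 ≡ 58
84^16 ≡ 58^2 = 3364 ≡ 68
84^32 ≡ 68^2 = 4624 ≡ 92
84^64 ≡ 92^2 = 8464 ≡ 18
100 = 64 + 32 + 4, so 84^100 ≡ 18·92·26 ≡ 2 (mod 103)
R · y^e mod p:
37^2 = 1369 ≡ 30
37^4 ≡ 30^2 = 900 ≡ 76
37^8 ≡ 76^2 = 5776 ≡ 8
37^16 ≡ 8^2 = 64
37^32 ≡ 64^2 = 4096 ≡ 79
37^64 ≡ 79^2 = 6241 ≡ 61
82 = 64 + 16 + 2, so 37^82 ≡ 61·64·30 ≡ 9 (mod 103)
46·9 = 414 ≡ 2 (mod 103)
2 ≡ 2 (mod 103); signature holds.

genuine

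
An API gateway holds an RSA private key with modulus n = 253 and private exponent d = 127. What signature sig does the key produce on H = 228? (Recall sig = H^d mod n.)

189

Squares mod 253: H^1≡228, H^2≡119, H^4≡246, H^8≡49, H^16≡124, H^32≡196, H^64≡213
127 = 64 + 32 + 16 + 8 + 4 + 2 + 1, so H^127 ≡ 213·196·124·49·246·119·228 ≡ 189 (mod 253)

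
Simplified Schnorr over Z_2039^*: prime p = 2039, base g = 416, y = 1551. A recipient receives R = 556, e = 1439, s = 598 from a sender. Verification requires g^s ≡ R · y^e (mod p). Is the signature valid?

g^s mod p:
416^598 mod 2039 = 1849
R · y^e mod p:
1551^1439 mod 2039 = 762
556·762 = 423672 ≡ 1599 (mod 2039)
1849 ≠ 1599; the check fails.

invalid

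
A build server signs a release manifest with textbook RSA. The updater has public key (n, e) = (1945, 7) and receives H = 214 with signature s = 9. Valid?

s^2 ≡ 9^2 = 81
s^4 ≡ 81^2 = 6561 ≡ 726
7 = 4 + 2 + 1, so s^7 ≡ 726·81·9 ≡ 214 (mod 1945)
214 = H, so the signature checks out.

yes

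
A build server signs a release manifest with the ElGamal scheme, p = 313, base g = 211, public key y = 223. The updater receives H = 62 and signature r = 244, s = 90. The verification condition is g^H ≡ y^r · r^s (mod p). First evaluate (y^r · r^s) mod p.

223^2 = 49729 ≡ 275
223^4 ≡ 275^2 = 75625 ≡ 192
223^8 ≡ 192^2 = 36864 ≡ 243
223^16 ≡ 243^2 = 59049 ≡ 205
223^32 ≡ 205^2 = 42025 ≡ 83
223^64 ≡ 83^2 = 6889 ≡ 3
223^128 ≡ 3^2 = 9
244 = 128 + 64 + 32 + 16 + 4, so 223^244 ≡ 9·3·83·205·192 ≡ 169 (mod 313)
244^2 = 59536 ≡ 66
244^4 ≡ 66^2 = 4356 ≡ 287
244^8 ≡ 287^2 = 82369 ≡ 50
244^16 ≡ 50^2 = 2500 ≡ 309
244^32 ≡ 309^2 = 95481 ≡ 16
244^64 ≡ 16^2 = 256
90 = 64 + 16 + 8 + 2, so 244^90 ≡ 256·309·50·66 ≡ 261 (mod 313)
y^r · r^s ≡ 169·261 = 44109 ≡ 289 (mod 313)

289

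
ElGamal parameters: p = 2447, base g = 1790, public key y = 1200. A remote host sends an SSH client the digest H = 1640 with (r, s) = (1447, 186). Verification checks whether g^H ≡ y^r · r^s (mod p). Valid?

Left side g^H mod p:
1790^2 = 3204100 ≡ 977
1790^4 ≡ 977^2 = 954529 ≡ 199
1790^8 ≡ 199^2 = 39601 ≡ 449
1790^16 ≡ 449^2 = 201601 ≡ 947
1790^32 ≡ 947^2 = 896809 ≡ 1207
1790^64 ≡ 1207^2 = 1456849 ≡ 884
1790^128 ≡ 884^2 = 781456 ≡ 863
1790^256 ≡ 863^2 = 744769 ≡ 881
1790^512 ≡ 881^2 = 776161 ≡ 462
1790^1024 ≡ 462^2 = 213444 ≡ 555
1640 = 1024 + 512 + 64 + 32 + 8, so 1790^1640 ≡ 555·462·884·1207·449 ≡ 256 (mod 2447)
Right side y^r · r^s mod p:
1200^2 = 1440000 ≡ 1164
1200^4 ≡ 1164^2 = 1354896 ≡ 1705
1200^8 ≡ 1705^2 = 2907025 ≡ 2436
1200^16 ≡ 2436^2 = 5934096 ≡ 121
1200^32 ≡ 121^2 = 14641 ≡ 2406
1200^64 ≡ 2406^2 = 5788836 ≡ 1681
1200^128 ≡ 1681^2 = 2825761 ≡ 1923
1200^256 ≡ 1923^2 = 3697929 ≡ 512
1200^512 ≡ 512^2 = 262144 ≡ 315
1200^1024 ≡ 315^2 = 99225 ≡ 1345
1447 = 1024 + 256 + 128 + 32 + 4 + 2 + 1, so 1200^1447 ≡ 1345·512·1923·2406·1705·1164·1200 ≡ 1778 (mod 2447)
1447^2 = 2093809 ≡ 1624
1447^4 ≡ 1624^2 = 2637376 ≡ 1957
1447^8 ≡ 1957^2 = 3829849 ≡ 294
1447^16 ≡ 294^2 = 86436 ≡ 791
1447^32 ≡ 791^2 = 625681 ≡ 1696
1447^64 ≡ 1696^2 = 2876416 ≡ 1191
1447^128 ≡ 1191^2 = 1418481 ≡ 1668
186 = 128 + 32 + 16 + 8 + 2, so 1447^186 ≡ 1668·1696·791·294·1624 ≡ 137 (mod 2447)
1778·137 = 243586 ≡ 1333 (mod 2447)
256 ≠ 1333, so verification fails.

no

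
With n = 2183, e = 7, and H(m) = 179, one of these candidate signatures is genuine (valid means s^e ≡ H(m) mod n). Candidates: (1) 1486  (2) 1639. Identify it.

Candidate 1: Squares mod 2183: 1486^1≡1486, 1486^2≡1183, 1486^4≡186; 7 = 4 + 2 + 1, so 1486^7 ≡ 186·1183·1486 ≡ 179 (mod 2183)
  → matches H(m) = 179
Candidate 2: Squares mod 2183: 1639^1≡1639, 1639^2≡1231, 1639^4≡359; 7 = 4 + 2 + 1, so 1639^7 ≡ 359·1231·1639 ≡ 48 (mod 2183)

1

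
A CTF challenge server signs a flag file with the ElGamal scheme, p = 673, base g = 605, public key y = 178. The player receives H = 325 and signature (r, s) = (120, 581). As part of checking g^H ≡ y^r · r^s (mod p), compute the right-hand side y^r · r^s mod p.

403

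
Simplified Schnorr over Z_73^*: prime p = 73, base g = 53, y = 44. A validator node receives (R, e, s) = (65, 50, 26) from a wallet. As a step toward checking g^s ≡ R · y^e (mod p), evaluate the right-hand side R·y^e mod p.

50

44^2 = 1936 ≡ 38
44^4 ≡ 38^2 = 1444 ≡ 57
44^8 ≡ 57^2 = 3249 ≡ 37
44^16 ≡ 37^2 = 1369 ≡ 55
44^32 ≡ 55^2 = 3025 ≡ 32
50 = 32 + 16 + 2, so 44^50 ≡ 32·55·38 ≡ 12 (mod 73)
R · y^e ≡ 65·12 = 780 ≡ 50 (mod 73)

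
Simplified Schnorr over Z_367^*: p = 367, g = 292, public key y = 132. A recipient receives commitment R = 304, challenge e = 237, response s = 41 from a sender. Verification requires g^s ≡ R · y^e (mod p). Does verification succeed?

g^s mod p:
292^2 = 85264 ≡ 120
292^4 ≡ 120^2 = 14400 ≡ 87
292^8 ≡ 87^2 = 7569 ≡ 229
292^16 ≡ 229^2 = 52441 ≡ 327
292^32 ≡ 327^2 = 106929 ≡ 132
41 = 32 + 8 + 1, so 292^41 ≡ 132·229·292 ≡ 226 (mod 367)
R · y^e mod p:
132^2 = 17424 ≡ 175
132^4 ≡ 175^2 = 30625 ≡ 164
132^8 ≡ 164^2 = 26896 ≡ 105
132^16 ≡ 105^2 = 11025 ≡ 15
132^32 ≡ 15^2 = 225
132^64 ≡ 225^2 = 50625 ≡ 346
132^128 ≡ 346^2 = 119716 ≡ 74
237 = 128 + 64 + 32 + 8 + 4 + 1, so 132^237 ≡ 74·346·225·105·164·132 ≡ 190 (mod 367)
304·190 = 57760 ≡ 141 (mod 367)
226 ≠ 141; the check fails.

fails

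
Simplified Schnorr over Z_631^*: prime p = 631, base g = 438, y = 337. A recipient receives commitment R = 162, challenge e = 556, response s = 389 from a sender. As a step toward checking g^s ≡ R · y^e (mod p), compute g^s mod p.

438^2 = 191844 ≡ 20
438^4 ≡ 20^2 = 400
438^8 ≡ 400^2 = 160000 ≡ 357
438^16 ≡ 357^2 = 127449 ≡ 618
438^32 ≡ 618^2 = 381924 ≡ 169
438^64 ≡ 169^2 = 28561 ≡ 166
438^128 ≡ 166^2 = 27556 ≡ 423
438^256 ≡ 423^2 = 178929 ≡ 356
389 = 256 + 128 + 4 + 1, so 438^389 ≡ 356·423·400·438 ≡ 222 (mod 631)

222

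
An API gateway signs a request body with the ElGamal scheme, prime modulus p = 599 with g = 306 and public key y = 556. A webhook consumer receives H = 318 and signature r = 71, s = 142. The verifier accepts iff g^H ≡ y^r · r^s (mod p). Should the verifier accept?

reject

Left side g^H mod p:
Squares mod 599: 306^1≡306, 306^2≡192, 306^4≡325, 306^8≡201, 306^16≡268, 306^32≡543, 306^64≡141, 306^128≡114, 306^256≡417
318 = 256 + 32 + 16 + 8 + 4 + 2, so 306^318 ≡ 417·543·268·201·325·192 ≡ 222 (mod 599)
Right side y^r · r^s mod p:
Squares mod 599: 556^1≡556, 556^2≡52, 556^4≡308, 556^8≡222, 556^16≡166, 556^32≡2, 556^64≡4
71 = 64 + 4 + 2 + 1, so 556^71 ≡ 4·308·52·556 ≡ 49 (mod 599)
Squares mod 599: 71^1≡71, 71^2≡249, 71^4≡304, 71^8≡170, 71^16≡148, 71^32≡340, 71^64≡592, 71^128≡49
142 = 128 + 8 + 4 + 2, so 71^142 ≡ 49·170·304·249 ≡ 147 (mod 599)
49·147 = 7203 ≡ 15 (mod 599)
222 ≠ 15, so verification fails.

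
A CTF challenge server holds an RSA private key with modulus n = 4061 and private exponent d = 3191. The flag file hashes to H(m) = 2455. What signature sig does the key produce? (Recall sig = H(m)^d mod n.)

770

(H(m))^2 ≡ 2455^2 = 6027025 ≡ 501
(H(m))^4 ≡ 501^2 = 251001 ≡ 3280
(H(m))^8 ≡ 3280^2 = 10758400 ≡ 811
(H(m))^16 ≡ 811^2 = 657721 ≡ 3900
(H(m))^32 ≡ 3900^2 = 15210000 ≡ 1555
(H(m))^64 ≡ 1555^2 = 2418025 ≡ 1730
(H(m))^128 ≡ 1730^2 = 2992900 ≡ 4004
(H(m))^256 ≡ 4004^2 = 16032016 ≡ 3249
(H(m))^512 ≡ 3249^2 = 10556001 ≡ 1462
(H(m))^1024 ≡ 1462^2 = 2137444 ≡ 1358
(H(m))^2048 ≡ 1358^2 = 1844164 ≡ 470
3191 = 2048 + 1024 + 64 + 32 + 16 + 4 + 2 + 1, so (H(m))^3191 ≡ 470·1358·1730·1555·3900·3280·501·2455 ≡ 770 (mod 4061)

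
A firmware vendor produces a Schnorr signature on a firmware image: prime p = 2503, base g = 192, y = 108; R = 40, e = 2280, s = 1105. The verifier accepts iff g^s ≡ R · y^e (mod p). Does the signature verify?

g^s mod p:
Squares mod 2503: 192^1≡192, 192^2≡1822, 192^4≡706, 192^8≡339, 192^16≡2286, 192^32≡2035, 192^64≡1263, 192^128≡758, 192^256≡1377, 192^512≡1358, 192^1024≡1956
1105 = 1024 + 64 + 16 + 1, so 192^1105 ≡ 1956·1263·2286·192 ≡ 765 (mod 2503)
R · y^e mod p:
Squares mod 2503: 108^1≡108, 108^2≡1652, 108^4≡834, 108^8≡2225, 108^16≡2194, 108^32≡367, 108^64≡2030, 108^128≡962, 108^256≡1837, 108^512≡525, 108^1024≡295, 108^2048≡1923
2280 = 2048 + 128 + 64 + 32 + 8, so 108^2280 ≡ 1923·962·2030·367·2225 ≡ 608 (mod 2503)
40·608 = 24320 ≡ 1793 (mod 2503)
765 ≠ 1793; the check fails.

does not verify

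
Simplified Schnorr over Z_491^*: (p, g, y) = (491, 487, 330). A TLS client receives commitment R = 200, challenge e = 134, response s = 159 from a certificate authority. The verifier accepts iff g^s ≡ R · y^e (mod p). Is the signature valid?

g^s mod p:
Squares mod 491: 487^1≡487, 487^2≡16, 487^4≡256, 487^8≡233, 487^16≡279, 487^32≡263, 487^64≡429, 487^128≡407
159 = 128 + 16 + 8 + 4 + 2 + 1, so 487^159 ≡ 407·279·233·256·16·487 ≡ 122 (mod 491)
R · y^e mod p:
Squares mod 491: 330^1≡330, 330^2≡389, 330^4≡93, 330^8≡302, 330^16≡369, 330^32≡154, 330^64≡148, 330^128≡300
134 = 128 + 4 + 2, so 330^134 ≡ 300·93·389 ≡ 36 (mod 491)
200·36 = 7200 ≡ 326 (mod 491)
122 ≠ 326; the check fails.

invalid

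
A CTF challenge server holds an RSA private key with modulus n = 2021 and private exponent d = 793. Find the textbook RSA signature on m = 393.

6

Squares mod 2021: m^1≡393, m^2≡853, m^4≡49, m^8≡380, m^16≡909, m^32≡1713, m^64≡1898, m^128≡982, m^256≡307, m^512≡1283
793 = 512 + 256 + 16 + 8 + 1, so m^793 ≡ 1283·307·909·380·393 ≡ 6 (mod 2021)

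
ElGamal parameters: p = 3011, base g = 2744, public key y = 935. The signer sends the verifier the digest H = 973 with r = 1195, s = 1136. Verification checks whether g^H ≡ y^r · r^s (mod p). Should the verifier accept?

accept

Left side g^H mod p:
2744^2 = 7529536 ≡ 2036
2744^4 ≡ 2036^2 = 4145296 ≡ 2160
2744^8 ≡ 2160^2 = 4665600 ≡ 1561
2744^16 ≡ 1561^2 = 2436721 ≡ 822
2744^32 ≡ 822^2 = 675684 ≡ 1220
2744^64 ≡ 1220^2 = 1488400 ≡ 966
2744^128 ≡ 966^2 = 933156 ≡ 2757
2744^256 ≡ 2757^2 = 7601049 ≡ 1285
2744^512 ≡ 1285^2 = 1651225 ≡ 1197
973 = 512 + 256 + 128 + 64 + 8 + 4 + 1, so 2744^973 ≡ 1197·1285·2757·966·1561·2160·2744 ≡ 2899 (mod 3011)
Right side y^r · r^s mod p:
935^2 = 874225 ≡ 1035
935^4 ≡ 1035^2 = 1071225 ≡ 2320
935^8 ≡ 2320^2 = 5382400 ≡ 1743
935^16 ≡ 1743^2 = 3038049 ≡ 2961
935^32 ≡ 2961^2 = 8767521 ≡ 2500
935^64 ≡ 2500^2 = 6250000 ≡ 2175
935^128 ≡ 2175^2 = 4730625 ≡ 344
935^256 ≡ 344^2 = 118336 ≡ 907
935^512 ≡ 907^2 = 822649 ≡ 646
935^1024 ≡ 646^2 = 417316 ≡ 1798
1195 = 1024 + 128 + 32 + 8 + 2 + 1, so 935^1195 ≡ 1798·344·2500·1743·1035·935 ≡ 603 (mod 3011)
1195^2 = 1428025 ≡ 811
1195^4 ≡ 811^2 = 657721 ≡ 1323
1195^8 ≡ 1323^2 = 1750329 ≡ 938
1195^16 ≡ 938^2 = 879844 ≡ 632
1195^32 ≡ 632^2 = 399424 ≡ 1972
1195^64 ≡ 1972^2 = 3888784 ≡ 1583
1195^128 ≡ 1583^2 = 2505889 ≡ 737
1195^256 ≡ 737^2 = 543169 ≡ 1189
1195^512 ≡ 1189^2 = 1413721 ≡ 1562
1195^1024 ≡ 1562^2 = 2439844 ≡ 934
1136 = 1024 + 64 + 32 + 16, so 1195^1136 ≡ 934·1583·1972·632 ≡ 2871 (mod 3011)
603·2871 = 1731213 ≡ 2899 (mod 3011)
2899 ≡ 2899 (mod 3011), so the signature is genuine.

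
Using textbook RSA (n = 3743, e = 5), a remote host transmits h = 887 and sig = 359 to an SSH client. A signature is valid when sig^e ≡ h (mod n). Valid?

no

sig^2 ≡ 359^2 = 128881 ≡ 1619
sig^4 ≡ 1619^2 = 2621161 ≡ 1061
5 = 4 + 1, so sig^5 ≡ 1061·359 ≡ 2856 (mod 3743)
2856 ≠ 887, so verification fails.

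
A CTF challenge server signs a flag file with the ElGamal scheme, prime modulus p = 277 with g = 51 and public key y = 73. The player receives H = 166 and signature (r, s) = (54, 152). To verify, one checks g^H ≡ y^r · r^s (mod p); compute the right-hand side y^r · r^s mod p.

73^2 = 5329 ≡ 66
73^4 ≡ 66^2 = 4356 ≡ 201
73^8 ≡ 201^2 = 40401 ≡ 236
73^16 ≡ 236^2 = 55696 ≡ 19
73^32 ≡ 19^2 = 361 ≡ 84
54 = 32 + 16 + 4 + 2, so 73^54 ≡ 84·19·201·66 ≡ 41 (mod 277)
54^2 = 2916 ≡ 146
54^4 ≡ 146^2 = 21316 ≡ 264
54^8 ≡ 264^2 = 69696 ≡ 169
54^16 ≡ 169^2 = 28561 ≡ 30
54^32 ≡ 30^2 = 900 ≡ 69
54^64 ≡ 69^2 = 4761 ≡ 52
54^128 ≡ 52^2 = 2704 ≡ 211
152 = 128 + 16 + 8, so 54^152 ≡ 211·30·169 ≡ 273 (mod 277)
y^r · r^s ≡ 41·273 = 11193 ≡ 113 (mod 277)

113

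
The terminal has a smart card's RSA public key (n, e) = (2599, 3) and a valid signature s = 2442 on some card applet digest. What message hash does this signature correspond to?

18

s^2 ≡ 2442^2 = 5963364 ≡ 1258
3 = 2 + 1, so s^3 ≡ 1258·2442 ≡ 18 (mod 2599)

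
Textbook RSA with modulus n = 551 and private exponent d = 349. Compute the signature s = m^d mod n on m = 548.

Squares mod 551: m^1≡548, m^2≡9, m^4≡81, m^8≡500, m^16≡397, m^32≡23, m^64≡529, m^128≡484, m^256≡81
349 = 256 + 64 + 16 + 8 + 4 + 1, so m^349 ≡ 81·529·397·500·81·548 ≡ 416 (mod 551)

416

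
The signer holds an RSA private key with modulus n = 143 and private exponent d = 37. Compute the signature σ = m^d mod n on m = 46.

7

m^2 ≡ 46^2 = 2116 ≡ 114
m^4 ≡ 114^2 = 12996 ≡ 126
m^8 ≡ 126^2 = 15876 ≡ 3
m^16 ≡ 3^2 = 9
m^32 ≡ 9^2 = 81
37 = 32 + 4 + 1, so m^37 ≡ 81·126·46 ≡ 7 (mod 143)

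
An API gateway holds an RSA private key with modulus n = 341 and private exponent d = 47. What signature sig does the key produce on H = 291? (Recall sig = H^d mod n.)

H^2 ≡ 291^2 = 84681 ≡ 113
H^4 ≡ 113^2 = 12769 ≡ 152
H^8 ≡ 152^2 = 23104 ≡ 257
H^16 ≡ 257^2 = 66049 ≡ 236
H^32 ≡ 236^2 = 55696 ≡ 113
47 = 32 + 8 + 4 + 2 + 1, so H^47 ≡ 113·257·152·113·291 ≡ 135 (mod 341)

135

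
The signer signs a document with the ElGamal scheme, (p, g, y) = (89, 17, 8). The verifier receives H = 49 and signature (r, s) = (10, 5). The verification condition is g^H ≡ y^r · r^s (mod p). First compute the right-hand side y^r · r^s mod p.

Squares mod 89: 8^1≡8, 8^2≡64, 8^4≡2, 8^8≡4
10 = 8 + 2, so 8^10 ≡ 4·64 ≡ 78 (mod 89)
Squares mod 89: 10^1≡10, 10^2≡11, 10^4≡32
5 = 4 + 1, so 10^5 ≡ 32·10 ≡ 53 (mod 89)
y^r · r^s ≡ 78·53 = 4134 ≡ 40 (mod 89)

40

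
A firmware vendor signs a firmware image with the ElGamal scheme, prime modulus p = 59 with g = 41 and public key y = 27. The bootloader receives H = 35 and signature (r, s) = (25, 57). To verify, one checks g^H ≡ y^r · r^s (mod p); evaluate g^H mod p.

Squares mod 59: 41^1≡41, 41^2≡29, 41^4≡15, 41^8≡48, 41^16≡3, 41^32≡9
35 = 32 + 2 + 1, so 41^35 ≡ 9·29·41 ≡ 22 (mod 59)

22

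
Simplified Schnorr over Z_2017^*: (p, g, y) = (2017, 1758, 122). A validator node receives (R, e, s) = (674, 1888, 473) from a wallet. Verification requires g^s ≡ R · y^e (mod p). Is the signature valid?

g^s mod p:
1758^2 = 3090564 ≡ 520
1758^4 ≡ 520^2 = 270400 ≡ 122
1758^8 ≡ 122^2 = 14884 ≡ 765
1758^16 ≡ 765^2 = 585225 ≡ 295
1758^32 ≡ 295^2 = 87025 ≡ 294
1758^64 ≡ 294^2 = 86436 ≡ 1722
1758^128 ≡ 1722^2 = 2965284 ≡ 294
1758^256 ≡ 294^2 = 86436 ≡ 1722
473 = 256 + 128 + 64 + 16 + 8 + 1, so 1758^473 ≡ 1722·294·1722·295·765·1758 ≡ 730 (mod 2017)
R · y^e mod p:
122^2 = 14884 ≡ 765
122^4 ≡ 765^2 = 585225 ≡ 295
122^8 ≡ 295^2 = 87025 ≡ 294
122^16 ≡ 294^2 = 86436 ≡ 1722
122^32 ≡ 1722^2 = 2965284 ≡ 294
122^64 ≡ 294^2 = 86436 ≡ 1722
122^128 ≡ 1722^2 = 2965284 ≡ 294
122^256 ≡ 294^2 = 86436 ≡ 1722
122^512 ≡ 1722^2 = 2965284 ≡ 294
122^1024 ≡ 294^2 = 86436 ≡ 1722
1888 = 1024 + 512 + 256 + 64 + 32, so 122^1888 ≡ 1722·294·1722·1722·294 ≡ 1722 (mod 2017)
674·1722 = 1160628 ≡ 853 (mod 2017)
730 ≠ 853; the check fails.

invalid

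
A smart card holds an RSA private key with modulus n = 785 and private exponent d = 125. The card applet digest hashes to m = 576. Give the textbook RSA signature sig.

766

m^125 mod 785 = 766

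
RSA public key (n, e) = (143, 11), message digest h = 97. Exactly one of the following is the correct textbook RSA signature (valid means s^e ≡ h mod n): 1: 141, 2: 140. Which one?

1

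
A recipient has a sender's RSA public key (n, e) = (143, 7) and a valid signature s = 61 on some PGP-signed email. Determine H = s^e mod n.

74

s^2 ≡ 61^2 = 3721 ≡ 3
s^4 ≡ 3^2 = 9
7 = 4 + 2 + 1, so s^7 ≡ 9·3·61 ≡ 74 (mod 143)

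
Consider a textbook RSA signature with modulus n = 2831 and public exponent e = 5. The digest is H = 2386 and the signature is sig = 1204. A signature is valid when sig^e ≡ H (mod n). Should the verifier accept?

accept

Squares mod 2831: sig^1≡1204, sig^2≡144, sig^4≡919
5 = 4 + 1, so sig^5 ≡ 919·1204 ≡ 2386 (mod 2831)
2386 = H, so the signature checks out.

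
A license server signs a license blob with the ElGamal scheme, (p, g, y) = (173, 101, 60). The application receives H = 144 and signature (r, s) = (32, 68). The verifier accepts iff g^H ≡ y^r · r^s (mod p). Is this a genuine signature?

forged

Left side g^H mod p:
101^2 = 10201 ≡ 167
101^4 ≡ 167^2 = 27889 ≡ 36
101^8 ≡ 36^2 = 1296 ≡ 85
101^16 ≡ 85^2 = 7225 ≡ 132
101^32 ≡ 132^2 = 17424 ≡ 124
101^64 ≡ 124^2 = 15376 ≡ 152
101^128 ≡ 152^2 = 23104 ≡ 95
144 = 128 + 16, so 101^144 ≡ 95·132 ≡ 84 (mod 173)
Right side y^r · r^s mod p:
60^2 = 3600 ≡ 140
60^4 ≡ 140^2 = 19600 ≡ 51
60^8 ≡ 51^2 = 2601 ≡ 6
60^16 ≡ 6^2 = 36
60^32 ≡ 36^2 = 1296 ≡ 85
32^2 = 1024 ≡ 159
32^4 ≡ 159^2 = 25281 ≡ 23
32^8 ≡ 23^2 = 529 ≡ 10
32^16 ≡ 10^2 = 100
32^32 ≡ 100^2 = 10000 ≡ 139
32^64 ≡ 139^2 = 19321 ≡ 118
68 = 64 + 4, so 32^68 ≡ 118·23 ≡ 119 (mod 173)
85·119 = 10115 ≡ 81 (mod 173)
84 ≠ 81, so verification fails.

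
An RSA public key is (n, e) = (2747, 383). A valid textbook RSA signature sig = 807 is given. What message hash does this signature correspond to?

1459

sig^2 ≡ 807^2 = 651249 ≡ 210
sig^4 ≡ 210^2 = 44100 ≡ 148
sig^8 ≡ 148^2 = 21904 ≡ 2675
sig^16 ≡ 2675^2 = 7155625 ≡ 2437
sig^32 ≡ 2437^2 = 5938969 ≡ 2702
sig^64 ≡ 2702^2 = 7300804 ≡ 2025
sig^128 ≡ 2025^2 = 4100625 ≡ 2101
sig^256 ≡ 2101^2 = 4414201 ≡ 2519
383 = 256 + 64 + 32 + 16 + 8 + 4 + 2 + 1, so sig^383 ≡ 2519·2025·2702·2437·2675·148·210·807 ≡ 1459 (mod 2747)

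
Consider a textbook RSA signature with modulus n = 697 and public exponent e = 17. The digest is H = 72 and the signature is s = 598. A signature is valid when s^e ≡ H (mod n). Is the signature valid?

invalid

s^2 ≡ 598^2 = 357604 ≡ 43
s^4 ≡ 43^2 = 1849 ≡ 455
s^8 ≡ 455^2 = 207025 ≡ 16
s^16 ≡ 16^2 = 256
17 = 16 + 1, so s^17 ≡ 256·598 ≡ 445 (mod 697)
The recovered value 445 does not match the digest 72.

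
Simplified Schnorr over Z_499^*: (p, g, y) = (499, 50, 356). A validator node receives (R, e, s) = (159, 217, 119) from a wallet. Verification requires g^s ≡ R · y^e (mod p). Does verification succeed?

g^s mod p:
50^2 = 2500 ≡ 5
50^4 ≡ 5^2 = 25
50^8 ≡ 25^2 = 625 ≡ 126
50^16 ≡ 126^2 = 15876 ≡ 407
50^32 ≡ 407^2 = 165649 ≡ 480
50^64 ≡ 480^2 = 230400 ≡ 361
119 = 64 + 32 + 16 + 4 + 2 + 1, so 50^119 ≡ 361·480·407·25·5·50 ≡ 157 (mod 499)
R · y^e mod p:
356^2 = 126736 ≡ 489
356^4 ≡ 489^2 = 239121 ≡ 100
356^8 ≡ 100^2 = 10000 ≡ 20
356^16 ≡ 20^2 = 400
356^32 ≡ 400^2 = 160000 ≡ 320
356^64 ≡ 320^2 = 102400 ≡ 105
356^128 ≡ 105^2 = 11025 ≡ 47
217 = 128 + 64 + 16 + 8 + 1, so 356^217 ≡ 47·105·400·20·356 ≡ 92 (mod 499)
159·92 = 14628 ≡ 157 (mod 499)
157 ≡ 157 (mod 499); signature holds.

passes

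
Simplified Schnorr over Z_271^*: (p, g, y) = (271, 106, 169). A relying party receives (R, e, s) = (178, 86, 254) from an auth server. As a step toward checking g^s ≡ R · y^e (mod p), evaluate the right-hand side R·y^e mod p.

Squares mod 271: 169^1≡169, 169^2≡106, 169^4≡125, 169^8≡178, 169^16≡248, 169^32≡258, 169^64≡169
86 = 64 + 16 + 4 + 2, so 169^86 ≡ 169·248·125·106 ≡ 258 (mod 271)
R · y^e ≡ 178·258 = 45924 ≡ 125 (mod 271)

125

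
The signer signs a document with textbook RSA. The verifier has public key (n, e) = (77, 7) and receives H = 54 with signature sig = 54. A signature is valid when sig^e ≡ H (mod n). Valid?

yes

sig^2 ≡ 54^2 = 2916 ≡ 67
sig^4 ≡ 67^2 = 4489 ≡ 23
7 = 4 + 2 + 1, so sig^7 ≡ 23·67·54 ≡ 54 (mod 77)
Since 54 equals the digest 54, verification succeeds.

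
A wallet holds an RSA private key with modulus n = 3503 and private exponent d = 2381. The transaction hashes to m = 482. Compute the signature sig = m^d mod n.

m^2381 mod 3503 = 1386

1386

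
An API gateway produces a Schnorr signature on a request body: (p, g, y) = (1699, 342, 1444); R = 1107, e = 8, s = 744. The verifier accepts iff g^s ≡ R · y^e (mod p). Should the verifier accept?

reject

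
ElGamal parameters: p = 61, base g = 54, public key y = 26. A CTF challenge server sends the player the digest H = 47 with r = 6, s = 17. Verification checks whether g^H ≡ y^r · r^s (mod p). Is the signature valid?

invalid

Left side g^H mod p:
54^47 mod 61 = 51
Right side y^r · r^s mod p:
26^6 mod 61 = 3
6^17 mod 61 = 31
3·31 = 93 ≡ 32 (mod 61)
51 ≠ 32, so verification fails.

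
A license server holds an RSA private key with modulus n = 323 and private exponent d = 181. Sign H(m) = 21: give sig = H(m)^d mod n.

(H(m))^2 ≡ 21^2 = 441 ≡ 118
(H(m))^4 ≡ 118^2 = 13924 ≡ 35
(H(m))^8 ≡ 35^2 = 1225 ≡ 256
(H(m))^16 ≡ 256^2 = 65536 ≡ 290
(H(m))^32 ≡ 290^2 = 84100 ≡ 120
(H(m))^64 ≡ 120^2 = 14400 ≡ 188
(H(m))^128 ≡ 188^2 = 35344 ≡ 137
181 = 128 + 32 + 16 + 4 + 1, so (H(m))^181 ≡ 137·120·290·35·21 ≡ 21 (mod 323)

21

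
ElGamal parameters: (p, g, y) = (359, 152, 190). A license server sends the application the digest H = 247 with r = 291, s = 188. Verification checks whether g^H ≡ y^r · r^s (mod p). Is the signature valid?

Left side g^H mod p:
152^247 mod 359 = 271
Right side y^r · r^s mod p:
190^291 mod 359 = 95
291^188 mod 359 = 120
95·120 = 11400 ≡ 271 (mod 359)
271 ≡ 271 (mod 359), so the signature is genuine.

valid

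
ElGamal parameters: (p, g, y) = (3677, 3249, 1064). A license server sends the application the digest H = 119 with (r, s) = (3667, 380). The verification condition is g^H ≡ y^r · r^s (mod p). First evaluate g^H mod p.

Squares mod 3677: 3249^1≡3249, 3249^2≡3011, 3249^4≡2316, 3249^8≡2790, 3249^16≡3568, 3249^32≡850, 3249^64≡1808
119 = 64 + 32 + 16 + 4 + 2 + 1, so 3249^119 ≡ 1808·850·3568·2316·3011·3249 ≡ 1999 (mod 3677)

1999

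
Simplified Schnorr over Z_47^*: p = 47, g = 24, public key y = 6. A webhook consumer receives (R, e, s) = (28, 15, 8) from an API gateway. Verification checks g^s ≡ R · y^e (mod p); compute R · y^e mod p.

6^2 = 36
6^4 ≡ 36^2 = 1296 ≡ 27
6^8 ≡ 27^2 = 729 ≡ 24
15 = 8 + 4 + 2 + 1, so 6^15 ≡ 24·27·36·6 ≡ 2 (mod 47)
R · y^e ≡ 28·2 = 56 ≡ 9 (mod 47)

9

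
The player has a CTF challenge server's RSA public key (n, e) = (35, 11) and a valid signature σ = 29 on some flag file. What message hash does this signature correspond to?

29

σ^2 ≡ 29^2 = 841 ≡ 1
σ^4 ≡ 1^2 = 1
σ^8 ≡ 1^2 = 1
11 = 8 + 2 + 1, so σ^11 ≡ 1·1·29 ≡ 29 (mod 35)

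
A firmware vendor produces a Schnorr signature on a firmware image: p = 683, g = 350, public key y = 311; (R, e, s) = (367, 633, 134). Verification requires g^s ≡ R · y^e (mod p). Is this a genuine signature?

genuine

g^s mod p:
350^2 = 122500 ≡ 243
350^4 ≡ 243^2 = 59049 ≡ 311
350^8 ≡ 311^2 = 96721 ≡ 418
350^16 ≡ 418^2 = 174724 ≡ 559
350^32 ≡ 559^2 = 312481 ≡ 350
350^64 ≡ 350^2 = 122500 ≡ 243
350^128 ≡ 243^2 = 59049 ≡ 311
134 = 128 + 4 + 2, so 350^134 ≡ 311·311·243 ≡ 490 (mod 683)
R · y^e mod p:
311^2 = 96721 ≡ 418
311^4 ≡ 418^2 = 174724 ≡ 559
311^8 ≡ 559^2 = 312481 ≡ 350
311^16 ≡ 350^2 = 122500 ≡ 243
311^32 ≡ 243^2 = 59049 ≡ 311
311^64 ≡ 311^2 = 96721 ≡ 418
311^128 ≡ 418^2 = 174724 ≡ 559
311^256 ≡ 559^2 = 312481 ≡ 350
311^512 ≡ 350^2 = 122500 ≡ 243
633 = 512 + 64 + 32 + 16 + 8 + 1, so 311^633 ≡ 243·418·311·243·350·311 ≡ 46 (mod 683)
367·46 = 16882 ≡ 490 (mod 683)
490 ≡ 490 (mod 683); signature holds.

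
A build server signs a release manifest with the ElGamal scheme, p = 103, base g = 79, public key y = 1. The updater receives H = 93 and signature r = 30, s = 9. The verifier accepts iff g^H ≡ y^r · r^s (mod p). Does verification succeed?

passes

Left side g^H mod p:
79^2 = 6241 ≡ 61
79^4 ≡ 61^2 = 3721 ≡ 13
79^8 ≡ 13^2 = 169 ≡ 66
79^16 ≡ 66^2 = 4356 ≡ 30
79^32 ≡ 30^2 = 900 ≡ 76
79^64 ≡ 76^2 = 5776 ≡ 8
93 = 64 + 16 + 8 + 4 + 1, so 79^93 ≡ 8·30·66·13·79 ≡ 66 (mod 103)
Right side y^r · r^s mod p:
1^2 = 1
1^4 ≡ 1^2 = 1
1^8 ≡ 1^2 = 1
1^16 ≡ 1^2 = 1
30 = 16 + 8 + 4 + 2, so 1^30 ≡ 1·1·1·1 ≡ 1 (mod 103)
30^2 = 900 ≡ 76
30^4 ≡ 76^2 = 5776 ≡ 8
30^8 ≡ 8^2 = 64
9 = 8 + 1, so 30^9 ≡ 64·30 ≡ 66 (mod 103)
1·66 = 66 ≡ 66 (mod 103)
66 ≡ 66 (mod 103), so the signature is genuine.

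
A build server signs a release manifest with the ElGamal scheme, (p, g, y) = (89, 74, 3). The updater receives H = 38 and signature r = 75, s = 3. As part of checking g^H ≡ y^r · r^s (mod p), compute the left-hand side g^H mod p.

69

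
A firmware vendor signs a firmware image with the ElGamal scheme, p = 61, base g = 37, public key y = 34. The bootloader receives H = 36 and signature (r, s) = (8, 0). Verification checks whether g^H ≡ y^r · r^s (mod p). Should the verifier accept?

Left side g^H mod p:
37^36 mod 61 = 20
Right side y^r · r^s mod p:
34^8 mod 61 = 20
8^0 mod 61 = 1
20·1 = 20 ≡ 20 (mod 61)
20 ≡ 20 (mod 61), so the signature is genuine.

accept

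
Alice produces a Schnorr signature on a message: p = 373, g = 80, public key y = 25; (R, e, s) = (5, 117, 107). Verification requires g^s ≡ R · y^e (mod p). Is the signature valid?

valid

g^s mod p:
80^2 = 6400 ≡ 59
80^4 ≡ 59^2 = 3481 ≡ 124
80^8 ≡ 124^2 = 15376 ≡ 83
80^16 ≡ 83^2 = 6889 ≡ 175
80^32 ≡ 175^2 = 30625 ≡ 39
80^64 ≡ 39^2 = 1521 ≡ 29
107 = 64 + 32 + 8 + 2 + 1, so 80^107 ≡ 29·39·83·59·80 ≡ 201 (mod 373)
R · y^e mod p:
25^2 = 625 ≡ 252
25^4 ≡ 252^2 = 63504 ≡ 94
25^8 ≡ 94^2 = 8836 ≡ 257
25^16 ≡ 257^2 = 66049 ≡ 28
25^32 ≡ 28^2 = 784 ≡ 38
25^64 ≡ 38^2 = 1444 ≡ 325
117 = 64 + 32 + 16 + 4 + 1, so 25^117 ≡ 325·38·28·94·25 ≡ 264 (mod 373)
5·264 = 1320 ≡ 201 (mod 373)
201 ≡ 201 (mod 373); signature holds.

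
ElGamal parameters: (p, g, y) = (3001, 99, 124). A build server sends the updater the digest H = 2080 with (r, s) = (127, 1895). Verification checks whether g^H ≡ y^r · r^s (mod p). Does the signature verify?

Left side g^H mod p:
Squares mod 3001: 99^1≡99, 99^2≡798, 99^4≡592, 99^8≡2348, 99^16≡267, 99^32≡2266, 99^64≡45, 99^128≡2025, 99^256≡1259, 99^512≡553, 99^1024≡2708, 99^2048≡1821
2080 = 2048 + 32, so 99^2080 ≡ 1821·2266 ≡ 11 (mod 3001)
Right side y^r · r^s mod p:
Squares mod 3001: 124^1≡124, 124^2≡371, 124^4≡2596, 124^8≡1971, 124^16≡1547, 124^32≡1412, 124^64≡1080
127 = 64 + 32 + 16 + 8 + 4 + 2 + 1, so 124^127 ≡ 1080·1412·1547·1971·2596·371·124 ≡ 2630 (mod 3001)
Squares mod 3001: 127^1≡127, 127^2≡1124, 127^4≡2956, 127^8≡2025, 127^16≡1259, 127^32≡553, 127^64≡2708, 127^128≡1821, 127^256≡2937, 127^512≡1095, 127^1024≡1626
1895 = 1024 + 512 + 256 + 64 + 32 + 4 + 2 + 1, so 127^1895 ≡ 1626·1095·2937·2708·553·2956·1124·127 ≡ 2283 (mod 3001)
2630·2283 = 6004290 ≡ 2290 (mod 3001)
11 ≠ 2290, so verification fails.

does not verify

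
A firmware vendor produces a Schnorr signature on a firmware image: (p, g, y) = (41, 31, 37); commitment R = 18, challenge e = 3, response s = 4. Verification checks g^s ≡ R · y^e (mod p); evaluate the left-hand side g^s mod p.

37

31^4 mod 41 = 37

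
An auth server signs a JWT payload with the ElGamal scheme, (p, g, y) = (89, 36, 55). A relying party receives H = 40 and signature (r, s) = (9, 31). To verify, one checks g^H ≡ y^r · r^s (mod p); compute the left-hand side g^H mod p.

36^2 = 1296 ≡ 50
36^4 ≡ 50^2 = 2500 ≡ 8
36^8 ≡ 8^2 = 64
36^16 ≡ 64^2 = 4096 ≡ 2
36^32 ≡ 2^2 = 4
40 = 32 + 8, so 36^40 ≡ 4·64 ≡ 78 (mod 89)

78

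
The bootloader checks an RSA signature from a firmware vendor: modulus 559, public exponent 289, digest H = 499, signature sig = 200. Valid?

sig^2 ≡ 200^2 = 40000 ≡ 311
sig^4 ≡ 311^2 = 96721 ≡ 14
sig^8 ≡ 14^2 = 196
sig^16 ≡ 196^2 = 38416 ≡ 404
sig^32 ≡ 404^2 = 163216 ≡ 547
sig^64 ≡ 547^2 = 299209 ≡ 144
sig^128 ≡ 144^2 = 20736 ≡ 53
sig^256 ≡ 53^2 = 2809 ≡ 14
289 = 256 + 32 + 1, so sig^289 ≡ 14·547·200 ≡ 499 (mod 559)
499 = H, so the signature checks out.

yes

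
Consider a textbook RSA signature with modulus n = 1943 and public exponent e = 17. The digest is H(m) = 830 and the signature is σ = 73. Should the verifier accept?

σ^2 ≡ 73^2 = 5329 ≡ 1443
σ^4 ≡ 1443^2 = 2082249 ≡ 1296
σ^8 ≡ 1296^2 = 1679616 ≡ 864
σ^16 ≡ 864^2 = 746496 ≡ 384
17 = 16 + 1, so σ^17 ≡ 384·73 ≡ 830 (mod 1943)
830 = H(m), so the signature checks out.

accept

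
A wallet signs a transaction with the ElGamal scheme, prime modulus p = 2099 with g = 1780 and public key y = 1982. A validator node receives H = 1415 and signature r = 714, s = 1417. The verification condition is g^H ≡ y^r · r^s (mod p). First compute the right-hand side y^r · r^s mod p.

1982^2 = 3928324 ≡ 1095
1982^4 ≡ 1095^2 = 1199025 ≡ 496
1982^8 ≡ 496^2 = 246016 ≡ 433
1982^16 ≡ 433^2 = 187489 ≡ 678
1982^32 ≡ 678^2 = 459684 ≡ 3
1982^64 ≡ 3^2 = 9
1982^128 ≡ 9^2 = 81
1982^256 ≡ 81^2 = 6561 ≡ 264
1982^512 ≡ 264^2 = 69696 ≡ 429
714 = 512 + 128 + 64 + 8 + 2, so 1982^714 ≡ 429·81·9·433·1095 ≡ 291 (mod 2099)
714^2 = 509796 ≡ 1838
714^4 ≡ 1838^2 = 3378244 ≡ 953
714^8 ≡ 953^2 = 908209 ≡ 1441
714^16 ≡ 1441^2 = 2076481 ≡ 570
714^32 ≡ 570^2 = 324900 ≡ 1654
714^64 ≡ 1654^2 = 2735716 ≡ 719
714^128 ≡ 719^2 = 516961 ≡ 607
714^256 ≡ 607^2 = 368449 ≡ 1124
714^512 ≡ 1124^2 = 1263376 ≡ 1877
714^1024 ≡ 1877^2 = 3523129 ≡ 1007
1417 = 1024 + 256 + 128 + 8 + 1, so 714^1417 ≡ 1007·1124·607·1441·714 ≡ 1204 (mod 2099)
y^r · r^s ≡ 291·1204 = 350364 ≡ 1930 (mod 2099)

1930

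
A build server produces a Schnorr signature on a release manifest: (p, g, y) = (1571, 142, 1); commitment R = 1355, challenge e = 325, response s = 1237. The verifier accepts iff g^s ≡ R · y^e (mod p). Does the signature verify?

verifies

g^s mod p:
142^2 = 20164 ≡ 1312
142^4 ≡ 1312^2 = 1721344 ≡ 1099
142^8 ≡ 1099^2 = 1207801 ≡ 1273
142^16 ≡ 1273^2 = 1620529 ≡ 828
142^32 ≡ 828^2 = 685584 ≡ 628
142^64 ≡ 628^2 = 394384 ≡ 63
142^128 ≡ 63^2 = 3969 ≡ 827
142^256 ≡ 827^2 = 683929 ≡ 544
142^512 ≡ 544^2 = 295936 ≡ 588
142^1024 ≡ 588^2 = 345744 ≡ 124
1237 = 1024 + 128 + 64 + 16 + 4 + 1, so 142^1237 ≡ 124·827·63·828·1099·142 ≡ 1355 (mod 1571)
R · y^e mod p:
1^2 = 1
1^4 ≡ 1^2 = 1
1^8 ≡ 1^2 = 1
1^16 ≡ 1^2 = 1
1^32 ≡ 1^2 = 1
1^64 ≡ 1^2 = 1
1^128 ≡ 1^2 = 1
1^256 ≡ 1^2 = 1
325 = 256 + 64 + 4 + 1, so 1^325 ≡ 1·1·1·1 ≡ 1 (mod 1571)
1355·1 = 1355 ≡ 1355 (mod 1571)
1355 ≡ 1355 (mod 1571); signature holds.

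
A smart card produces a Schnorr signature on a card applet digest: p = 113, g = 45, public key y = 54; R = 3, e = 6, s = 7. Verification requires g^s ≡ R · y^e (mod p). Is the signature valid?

invalid

g^s mod p:
Squares mod 113: 45^1≡45, 45^2≡104, 45^4≡81
7 = 4 + 2 + 1, so 45^7 ≡ 81·104·45 ≡ 78 (mod 113)
R · y^e mod p:
Squares mod 113: 54^1≡54, 54^2≡91, 54^4≡32
6 = 4 + 2, so 54^6 ≡ 32·91 ≡ 87 (mod 113)
3·87 = 261 ≡ 35 (mod 113)
78 ≠ 35; the check fails.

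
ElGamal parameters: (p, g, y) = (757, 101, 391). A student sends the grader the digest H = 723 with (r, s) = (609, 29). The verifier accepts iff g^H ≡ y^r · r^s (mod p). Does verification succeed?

Left side g^H mod p:
101^2 = 10201 ≡ 360
101^4 ≡ 360^2 = 129600 ≡ 153
101^8 ≡ 153^2 = 23409 ≡ 699
101^16 ≡ 699^2 = 488601 ≡ 336
101^32 ≡ 336^2 = 112896 ≡ 103
101^64 ≡ 103^2 = 10609 ≡ 11
101^128 ≡ 11^2 = 121
101^256 ≡ 121^2 = 14641 ≡ 258
101^512 ≡ 258^2 = 66564 ≡ 705
723 = 512 + 128 + 64 + 16 + 2 + 1, so 101^723 ≡ 705·121·11·336·360·101 ≡ 691 (mod 757)
Right side y^r · r^s mod p:
391^2 = 152881 ≡ 724
391^4 ≡ 724^2 = 524176 ≡ 332
391^8 ≡ 332^2 = 110224 ≡ 459
391^16 ≡ 459^2 = 210681 ≡ 235
391^32 ≡ 235^2 = 55225 ≡ 721
391^64 ≡ 721^2 = 519841 ≡ 539
391^128 ≡ 539^2 = 290521 ≡ 590
391^256 ≡ 590^2 = 348100 ≡ 637
391^512 ≡ 637^2 = 405769 ≡ 17
609 = 512 + 64 + 32 + 1, so 391^609 ≡ 17·539·721·391 ≡ 29 (mod 757)
609^2 = 370881 ≡ 708
609^4 ≡ 708^2 = 501264 ≡ 130
609^8 ≡ 130^2 = 16900 ≡ 246
609^16 ≡ 246^2 = 60516 ≡ 713
29 = 16 + 8 + 4 + 1, so 609^29 ≡ 713·246·130·609 ≡ 32 (mod 757)
29·32 = 928 ≡ 171 (mod 757)
691 ≠ 171, so verification fails.

fails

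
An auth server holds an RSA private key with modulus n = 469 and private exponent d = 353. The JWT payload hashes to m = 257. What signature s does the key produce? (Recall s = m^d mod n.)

m^2 ≡ 257^2 = 66049 ≡ 389
m^4 ≡ 389^2 = 151321 ≡ 303
m^8 ≡ 303^2 = 91809 ≡ 354
m^16 ≡ 354^2 = 125316 ≡ 93
m^32 ≡ 93^2 = 8649 ≡ 207
m^64 ≡ 207^2 = 42849 ≡ 170
m^128 ≡ 170^2 = 28900 ≡ 291
m^256 ≡ 291^2 = 84681 ≡ 261
353 = 256 + 64 + 32 + 1, so m^353 ≡ 261·170·207·257 ≡ 150 (mod 469)

150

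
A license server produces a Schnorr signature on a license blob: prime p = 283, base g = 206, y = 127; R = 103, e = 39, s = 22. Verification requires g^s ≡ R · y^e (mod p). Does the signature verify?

g^s mod p:
206^22 mod 283 = 99
R · y^e mod p:
127^39 mod 283 = 230
103·230 = 23690 ≡ 201 (mod 283)
99 ≠ 201; the check fails.

does not verify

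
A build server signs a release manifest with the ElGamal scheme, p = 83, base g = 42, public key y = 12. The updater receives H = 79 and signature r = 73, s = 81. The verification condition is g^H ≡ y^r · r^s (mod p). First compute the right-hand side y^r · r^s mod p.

8

12^2 = 144 ≡ 61
12^4 ≡ 61^2 = 3721 ≡ 69
12^8 ≡ 69^2 = 4761 ≡ 30
12^16 ≡ 30^2 = 900 ≡ 70
12^32 ≡ 70^2 = 4900 ≡ 3
12^64 ≡ 3^2 = 9
73 = 64 + 8 + 1, so 12^73 ≡ 9·30·12 ≡ 3 (mod 83)
73^2 = 5329 ≡ 17
73^4 ≡ 17^2 = 289 ≡ 40
73^8 ≡ 40^2 = 1600 ≡ 23
73^16 ≡ 23^2 = 529 ≡ 31
73^32 ≡ 31^2 = 961 ≡ 48
73^64 ≡ 48^2 = 2304 ≡ 63
81 = 64 + 16 + 1, so 73^81 ≡ 63·31·73 ≡ 58 (mod 83)
y^r · r^s ≡ 3·58 = 174 ≡ 8 (mod 83)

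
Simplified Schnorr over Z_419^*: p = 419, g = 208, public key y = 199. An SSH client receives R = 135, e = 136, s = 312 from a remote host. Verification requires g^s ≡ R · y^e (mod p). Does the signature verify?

g^s mod p:
208^312 mod 419 = 60
R · y^e mod p:
199^136 mod 419 = 47
135·47 = 6345 ≡ 60 (mod 419)
60 ≡ 60 (mod 419); signature holds.

verifies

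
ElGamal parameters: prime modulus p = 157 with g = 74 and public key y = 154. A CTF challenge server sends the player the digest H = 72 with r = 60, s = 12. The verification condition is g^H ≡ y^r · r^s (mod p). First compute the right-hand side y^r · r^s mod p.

16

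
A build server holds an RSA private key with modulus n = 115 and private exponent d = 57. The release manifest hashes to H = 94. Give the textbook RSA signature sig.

4

Squares mod 115: H^1≡94, H^2≡96, H^4≡16, H^8≡26, H^16≡101, H^32≡81
57 = 32 + 16 + 8 + 1, so H^57 ≡ 81·101·26·94 ≡ 4 (mod 115)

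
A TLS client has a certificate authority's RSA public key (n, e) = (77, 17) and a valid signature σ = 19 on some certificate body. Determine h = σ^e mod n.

Squares mod 77: σ^1≡19, σ^2≡53, σ^4≡37, σ^8≡60, σ^16≡58
17 = 16 + 1, so σ^17 ≡ 58·19 ≡ 24 (mod 77)

24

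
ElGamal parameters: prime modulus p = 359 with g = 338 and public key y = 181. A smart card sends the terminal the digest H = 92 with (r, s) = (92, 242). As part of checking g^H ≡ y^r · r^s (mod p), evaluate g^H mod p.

150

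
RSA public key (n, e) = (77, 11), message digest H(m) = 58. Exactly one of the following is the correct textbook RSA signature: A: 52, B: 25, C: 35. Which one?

Candidate A: Squares mod 77: 52^1≡52, 52^2≡9, 52^4≡4, 52^8≡16; 11 = 8 + 2 + 1, so 52^11 ≡ 16·9·52 ≡ 19 (mod 77)
Candidate B: Squares mod 77: 25^1≡25, 25^2≡9, 25^4≡4, 25^8≡16; 11 = 8 + 2 + 1, so 25^11 ≡ 16·9·25 ≡ 58 (mod 77)
  → matches H(m) = 58
Candidate C: Squares mod 77: 35^1≡35, 35^2≡70, 35^4≡49, 35^8≡14; 11 = 8 + 2 + 1, so 35^11 ≡ 14·70·35 ≡ 35 (mod 77)

B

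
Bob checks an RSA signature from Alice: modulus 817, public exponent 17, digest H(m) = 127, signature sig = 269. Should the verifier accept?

accept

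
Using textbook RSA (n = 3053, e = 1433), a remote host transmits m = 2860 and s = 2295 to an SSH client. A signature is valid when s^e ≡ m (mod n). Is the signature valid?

s^2 ≡ 2295^2 = 5267025 ≡ 600
s^4 ≡ 600^2 = 360000 ≡ 2799
s^8 ≡ 2799^2 = 7834401 ≡ 403
s^16 ≡ 403^2 = 162409 ≡ 600
s^32 ≡ 600^2 = 360000 ≡ 2799
s^64 ≡ 2799^2 = 7834401 ≡ 403
s^128 ≡ 403^2 = 162409 ≡ 600
s^256 ≡ 600^2 = 360000 ≡ 2799
s^512 ≡ 2799^2 = 7834401 ≡ 403
s^1024 ≡ 403^2 = 162409 ≡ 600
1433 = 1024 + 256 + 128 + 16 + 8 + 1, so s^1433 ≡ 600·2799·600·600·403·2295 ≡ 193 (mod 3053)
193 ≠ 2860, so verification fails.

invalid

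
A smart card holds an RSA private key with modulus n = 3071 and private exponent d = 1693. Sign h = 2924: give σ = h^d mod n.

h^2 ≡ 2924^2 = 8549776 ≡ 112
h^4 ≡ 112^2 = 12544 ≡ 260
h^8 ≡ 260^2 = 67600 ≡ 38
h^16 ≡ 38^2 = 1444
h^32 ≡ 1444^2 = 2085136 ≡ 2998
h^64 ≡ 2998^2 = 8988004 ≡ 2258
h^128 ≡ 2258^2 = 5098564 ≡ 704
h^256 ≡ 704^2 = 495616 ≡ 1185
h^512 ≡ 1185^2 = 1404225 ≡ 778
h^1024 ≡ 778^2 = 605284 ≡ 297
1693 = 1024 + 512 + 128 + 16 + 8 + 4 + 1, so h^1693 ≡ 297·778·704·1444·38·260·2924 ≡ 1740 (mod 3071)

1740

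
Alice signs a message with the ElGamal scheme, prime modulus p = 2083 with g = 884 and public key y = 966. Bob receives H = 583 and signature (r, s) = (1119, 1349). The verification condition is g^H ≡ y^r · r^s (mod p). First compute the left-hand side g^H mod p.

527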